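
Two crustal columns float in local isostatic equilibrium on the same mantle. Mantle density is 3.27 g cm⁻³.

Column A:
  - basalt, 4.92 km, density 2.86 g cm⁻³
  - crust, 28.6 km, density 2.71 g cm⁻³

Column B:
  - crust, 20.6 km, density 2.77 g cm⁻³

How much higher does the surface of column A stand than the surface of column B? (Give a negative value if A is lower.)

2.36 km

For any compensation level in the mantle, the mantle terms cancel and isostasy reduces to e = (Σt_A − Σt_B) − (Σ(ρt)_A − Σ(ρt)_B) / ρ_m.
Σt_A = 33.52 km; Σt_B = 20.6 km; Σ(ρt)_A = 91.5772; Σ(ρt)_B = 57.062 (in km·g cm⁻³).
e = (33.52 − 20.6) − (91.5772 − 57.062) / 3.27 = 2.36 km.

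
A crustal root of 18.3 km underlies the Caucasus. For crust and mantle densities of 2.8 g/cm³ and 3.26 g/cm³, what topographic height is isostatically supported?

By Archimedes' principle applied to the lithosphere: ρ_c h = (ρ_m − ρ_c) r.
h = r (ρ_m − ρ_c) / ρ_c = 18.3 km × (3.26 − 2.8) / 2.8 = 3.01 km.

3.01 km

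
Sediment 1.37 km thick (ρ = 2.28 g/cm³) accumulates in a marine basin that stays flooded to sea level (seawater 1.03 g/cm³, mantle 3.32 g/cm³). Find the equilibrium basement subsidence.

0.748 km

Submarine loading: the sediment displaces seawater, and the subsidence is in turn flooded, so s (ρ_m − ρ_w) = t (ρ_sed − ρ_w).
s = 1.37 km × (2.28 − 1.03) / (3.32 − 1.03) = 0.748 km.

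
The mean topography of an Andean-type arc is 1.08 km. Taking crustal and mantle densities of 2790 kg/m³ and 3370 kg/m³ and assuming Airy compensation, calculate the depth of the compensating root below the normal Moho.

5.2 km

In Airy isostatic equilibrium: the weight of the topography is balanced by the buoyancy of the root, ρ_c h = (ρ_m − ρ_c) r.
r = h · ρ_c / (ρ_m − ρ_c) = 1.08 km × 2790 / (3370 − 2790) = 5.2 km.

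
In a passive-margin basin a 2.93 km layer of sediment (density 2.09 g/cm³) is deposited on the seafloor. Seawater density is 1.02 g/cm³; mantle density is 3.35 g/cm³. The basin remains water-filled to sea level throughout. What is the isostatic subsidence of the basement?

1.35 km

Submarine loading: the sediment displaces seawater, and the subsidence is in turn flooded, so s (ρ_m − ρ_w) = t (ρ_sed − ρ_w).
s = 2.93 km × (2.09 − 1.02) / (3.35 − 1.02) = 1.35 km.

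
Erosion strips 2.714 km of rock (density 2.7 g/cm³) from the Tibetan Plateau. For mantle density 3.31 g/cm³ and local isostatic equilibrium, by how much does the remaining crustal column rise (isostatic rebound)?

Unloading: uplift u = e ρ_c/ρ_m = 2.714 km × 2.7/3.31 = 2.21 km.

2.21 km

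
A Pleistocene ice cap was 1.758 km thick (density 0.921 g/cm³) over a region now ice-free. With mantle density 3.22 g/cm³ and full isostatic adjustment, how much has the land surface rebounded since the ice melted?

Removing the load lets mantle flow back in; uplift u satisfies ρ_ice t = ρ_m u.
u = t ρ_ice/ρ_m = 1.758 km × 0.921/3.22 = 0.503 km.

0.503 km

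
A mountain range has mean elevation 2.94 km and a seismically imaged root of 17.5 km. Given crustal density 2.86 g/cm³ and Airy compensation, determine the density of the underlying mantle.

3.34 g/cm³

Airy balance: ρ_c h = (ρ_m − ρ_c) r → ρ_m = ρ_c (1 + h/r).
ρ_m = 2.86 × (1 + 2.94 km/17.5 km) = 3.34 g/cm³.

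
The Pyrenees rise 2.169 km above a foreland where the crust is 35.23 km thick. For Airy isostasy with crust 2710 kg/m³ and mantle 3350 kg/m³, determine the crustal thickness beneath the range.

Root depth r = h ρ_c / (ρ_m − ρ_c) = 2.169 km × 2710 / 640 = 9.184 km.
Total thickness = T + h + r = 35.23 km + 2.169 km + 9.184 km = 46.6 km.

46.6 km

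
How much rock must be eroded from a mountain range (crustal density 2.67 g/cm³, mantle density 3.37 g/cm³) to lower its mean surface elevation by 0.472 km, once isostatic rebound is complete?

Net drop Δ = e − u = e − e ρ_c/ρ_m = e (ρ_m − ρ_c)/ρ_m.
e = Δ ρ_m/(ρ_m − ρ_c) = 0.472 km × 3.37/0.7 = 2.27 km.

2.27 km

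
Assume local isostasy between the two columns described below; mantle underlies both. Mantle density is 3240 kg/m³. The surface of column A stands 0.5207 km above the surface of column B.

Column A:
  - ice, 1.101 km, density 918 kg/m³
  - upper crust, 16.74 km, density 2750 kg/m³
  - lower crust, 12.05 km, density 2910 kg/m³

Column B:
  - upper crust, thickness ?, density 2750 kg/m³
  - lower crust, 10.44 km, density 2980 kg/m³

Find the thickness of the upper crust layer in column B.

Take the compensation level at the base of the deeper column (depth z_c below the surface of column A) and equate Σ ρ_i t_i down to z_c; mantle fills any gap and the z_c terms cancel.
Column A: 1.101×918 + 16.74×2750 + 12.05×2910 + (z_c − 29.891)×3240
Column B: 0.5207×0 + x×2750 + 10.44×2980 + (z_c − 0.5207 − 10.44 − x)×3240
The z_c×3240 term appears on both sides and cancels. Collect the known terms of each column as K = Σ(ρt)_known − 3240 × (depth of known layers): K_A = 82111.218 − 3240×29.891 = −14735.622; K_B = 31111.2 − 3240×(0.5207 + 10.44) = −4401.468.
Balance: K_A = K_B − x×(3240 − 2750), so x = (K_B − K_A)/(3240 − 2750) = 10334.2/490 = 21.1 km.

21.1 km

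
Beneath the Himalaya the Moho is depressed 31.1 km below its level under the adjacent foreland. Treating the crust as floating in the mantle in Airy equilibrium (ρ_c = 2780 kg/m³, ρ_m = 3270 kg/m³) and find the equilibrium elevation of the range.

5.48 km

By Archimedes' principle applied to the lithosphere: ρ_c h = (ρ_m − ρ_c) r.
h = r (ρ_m − ρ_c) / ρ_c = 31.1 km × (3270 − 2780) / 2780 = 5.48 km.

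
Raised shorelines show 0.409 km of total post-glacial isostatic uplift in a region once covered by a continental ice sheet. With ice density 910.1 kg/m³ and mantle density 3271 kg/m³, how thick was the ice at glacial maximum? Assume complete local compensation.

1.47 km

u = t ρ_ice/ρ_m → t = u ρ_m/ρ_ice = 0.409 km × 3271/910.1 = 1.47 km.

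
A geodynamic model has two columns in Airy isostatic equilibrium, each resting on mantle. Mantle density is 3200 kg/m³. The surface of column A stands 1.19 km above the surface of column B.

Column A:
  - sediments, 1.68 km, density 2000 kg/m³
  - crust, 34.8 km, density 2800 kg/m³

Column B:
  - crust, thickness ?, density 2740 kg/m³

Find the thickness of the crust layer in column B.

26.4 km

Take the compensation level at the base of the deeper column (depth z_c below the surface of column A) and equate Σ ρ_i t_i down to z_c; mantle fills any gap and the z_c terms cancel.
Column A: 1.68×2000 + 34.8×2800 + (z_c − 36.48)×3200
Column B: 1.19×0 + x×2740 + (z_c − 1.19 − 0 − x)×3200
The z_c×3200 term appears on both sides and cancels. Collect the known terms of each column as K = Σ(ρt)_known − 3200 × (depth of known layers): K_A = 100800 − 3200×36.48 = −15936; K_B = 0 − 3200×(1.19 + 0) = −3808.
Balance: K_A = K_B − x×(3200 − 2740), so x = (K_B − K_A)/(3200 − 2740) = 12128/460 = 26.4 km.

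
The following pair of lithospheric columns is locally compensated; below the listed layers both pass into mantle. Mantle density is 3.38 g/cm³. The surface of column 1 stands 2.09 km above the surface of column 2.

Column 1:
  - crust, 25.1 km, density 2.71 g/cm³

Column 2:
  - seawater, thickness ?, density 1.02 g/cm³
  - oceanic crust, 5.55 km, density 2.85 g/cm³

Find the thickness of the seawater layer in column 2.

Take the compensation level at the base of the deeper column (depth z_c below the surface of column 1) and equate Σ ρ_i t_i down to z_c; mantle fills any gap and the z_c terms cancel.
Column 1: 25.1×2.71 + (z_c − 25.1)×3.38
Column 2: 2.09×0 + x×1.02 + 5.55×2.85 + (z_c − 2.09 − 5.55 − x)×3.38
The z_c×3.38 term appears on both sides and cancels. Collect the known terms of each column as K = Σ(ρt)_known − 3.38 × (depth of known layers): K_1 = 68.021 − 3.38×25.1 = −16.817; K_2 = 15.8175 − 3.38×(2.09 + 5.55) = −10.0057.
Balance: K_1 = K_2 − x×(3.38 − 1.02), so x = (K_2 − K_1)/(3.38 − 1.02) = 6.8113/2.36 = 2.89 km.

2.89 km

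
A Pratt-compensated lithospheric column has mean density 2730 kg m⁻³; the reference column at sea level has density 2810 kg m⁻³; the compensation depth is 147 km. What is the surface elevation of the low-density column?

ρ_ref D = ρ (D + h) → h = D (ρ_ref − ρ)/ρ.
h = 147 km × (2810 − 2730)/2730 = 4.31 km.

4.31 km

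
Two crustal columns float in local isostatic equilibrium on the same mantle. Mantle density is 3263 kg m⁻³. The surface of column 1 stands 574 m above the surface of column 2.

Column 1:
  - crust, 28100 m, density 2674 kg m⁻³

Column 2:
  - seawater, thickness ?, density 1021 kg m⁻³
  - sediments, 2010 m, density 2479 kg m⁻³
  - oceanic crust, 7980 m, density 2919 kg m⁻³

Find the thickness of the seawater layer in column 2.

Take the compensation level at the base of the deeper column (depth z_c below the surface of column 1) and equate Σ ρ_i t_i down to z_c; mantle fills any gap and the z_c terms cancel.
Column 1: 28100×2674 + (z_c − 28100)×3263
Column 2: 574×0 + x×1021 + 2010×2479 + 7980×2919 + (z_c − 574 − 9990 − x)×3263
The z_c×3263 term appears on both sides and cancels. Collect the known terms of each column as K = Σ(ρt)_known − 3263 × (depth of known layers): K_1 = 75139400 − 3263×28100 = −16550900; K_2 = 28276410 − 3263×(574 + 9990) = −6193922.
Balance: K_1 = K_2 − x×(3263 − 1021), so x = (K_2 − K_1)/(3263 − 1021) = 10357000/2242 = 4620 m.

4620 m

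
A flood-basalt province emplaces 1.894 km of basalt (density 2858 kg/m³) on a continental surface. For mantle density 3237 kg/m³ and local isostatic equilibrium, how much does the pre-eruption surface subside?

1.67 km

Subaerial loading: s = t ρ_load / ρ_m.
s = 1.894 km × 2858/3237 = 1.67 km.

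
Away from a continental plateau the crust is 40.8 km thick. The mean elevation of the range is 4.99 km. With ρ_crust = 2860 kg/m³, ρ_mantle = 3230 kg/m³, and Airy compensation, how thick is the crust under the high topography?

Root depth r = h ρ_c / (ρ_m − ρ_c) = 4.99 km × 2860 / 370 = 38.57 km.
Total thickness = T + h + r = 40.8 km + 4.99 km + 38.57 km = 84.4 km.

84.4 km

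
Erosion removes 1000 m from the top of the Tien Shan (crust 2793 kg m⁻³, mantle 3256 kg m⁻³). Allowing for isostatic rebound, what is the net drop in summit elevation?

142 m

Rebound u = e ρ_c/ρ_m = 1000 m × 2793/3256 = 857.8 m.
Net surface drop = e − u = 1000 m − 857.8 m = e (ρ_m − ρ_c)/ρ_m = 142 m.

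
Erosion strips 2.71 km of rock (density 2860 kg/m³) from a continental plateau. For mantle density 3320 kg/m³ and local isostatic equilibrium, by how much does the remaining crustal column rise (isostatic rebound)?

2.33 km

Unloading: uplift u = e ρ_c/ρ_m = 2.71 km × 2860/3320 = 2.33 km.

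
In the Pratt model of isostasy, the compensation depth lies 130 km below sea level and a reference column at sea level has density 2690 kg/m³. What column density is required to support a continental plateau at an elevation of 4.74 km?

2600 kg/m³

Pratt balance: ρ_ref D = ρ (D + h).
ρ = ρ_ref D/(D + h) = 2690 × 130 km/(130 km + 4.74 km) = 2600 kg/m³.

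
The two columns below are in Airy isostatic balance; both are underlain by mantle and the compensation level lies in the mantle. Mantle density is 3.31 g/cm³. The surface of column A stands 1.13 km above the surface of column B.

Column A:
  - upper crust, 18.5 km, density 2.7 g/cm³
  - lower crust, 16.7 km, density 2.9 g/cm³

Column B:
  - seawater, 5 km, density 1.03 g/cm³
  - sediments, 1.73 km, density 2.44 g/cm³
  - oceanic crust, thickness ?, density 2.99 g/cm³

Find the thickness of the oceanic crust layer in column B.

4.65 km

Take the compensation level at the base of the deeper column (depth z_c below the surface of column A) and equate Σ ρ_i t_i down to z_c; mantle fills any gap and the z_c terms cancel.
Column A: 18.5×2.7 + 16.7×2.9 + (z_c − 35.2)×3.31
Column B: 1.13×0 + 5×1.03 + 1.73×2.44 + x×2.99 + (z_c − 1.13 − 6.73 − x)×3.31
The z_c×3.31 term appears on both sides and cancels. Collect the known terms of each column as K = Σ(ρt)_known − 3.31 × (depth of known layers): K_A = 98.38 − 3.31×35.2 = −18.132; K_B = 9.3712 − 3.31×(1.13 + 6.73) = −16.6454.
Balance: K_A = K_B − x×(3.31 − 2.99), so x = (K_B − K_A)/(3.31 − 2.99) = 1.4866/0.32 = 4.65 km.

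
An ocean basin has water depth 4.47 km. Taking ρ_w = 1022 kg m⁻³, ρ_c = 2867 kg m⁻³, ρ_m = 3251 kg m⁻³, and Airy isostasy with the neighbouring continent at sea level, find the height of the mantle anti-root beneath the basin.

By Archimedes' principle applied to the lithosphere: replacing crust with seawater at the top is compensated by replacing crust with mantle at the base: d (ρ_c − ρ_w) = a (ρ_m − ρ_c).
a = d (ρ_c − ρ_w)/(ρ_m − ρ_c) = 4.47 km × 1845/384 = 21.5 km.

21.5 km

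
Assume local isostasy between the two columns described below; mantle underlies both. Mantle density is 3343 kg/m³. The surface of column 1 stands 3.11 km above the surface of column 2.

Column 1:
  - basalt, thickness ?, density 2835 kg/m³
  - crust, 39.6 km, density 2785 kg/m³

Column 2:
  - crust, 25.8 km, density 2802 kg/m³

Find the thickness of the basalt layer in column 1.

Take the compensation level at the base of the deeper column (depth z_c below the surface of column 1) and equate Σ ρ_i t_i down to z_c; mantle fills any gap and the z_c terms cancel.
Column 1: x×2835 + 39.6×2785 + (z_c − 39.6 − x)×3343
Column 2: 3.11×0 + 25.8×2802 + (z_c − 3.11 − 25.8)×3343
The z_c×3343 term appears on both sides and cancels. Collect the known terms of each column as K = Σ(ρt)_known − 3343 × (depth of known layers): K_1 = 110286 − 3343×39.6 = −22096.8; K_2 = 72291.6 − 3343×(3.11 + 25.8) = −24354.53.
Balance: K_1 − x×(3343 − 2835) = K_2, so x = (K_1 − K_2)/(3343 − 2835) = 2257.73/508 = 4.44 km.

4.44 km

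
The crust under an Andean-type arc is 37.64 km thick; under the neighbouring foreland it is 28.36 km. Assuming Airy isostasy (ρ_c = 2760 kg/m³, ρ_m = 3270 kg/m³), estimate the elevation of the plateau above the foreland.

1.45 km

Excess crust Δ = 37.64 km − 28.36 km = 9.28 km, split between elevation h and root r with h + r = Δ.
Airy balance ρ_c h = (ρ_m − ρ_c) r gives r = h ρ_c/(ρ_m − ρ_c), so h (1 + ρ_c/(ρ_m − ρ_c)) = Δ, i.e. h = Δ (ρ_m − ρ_c)/ρ_m.
h = 9.28 km × 510/3270 = 1.45 km.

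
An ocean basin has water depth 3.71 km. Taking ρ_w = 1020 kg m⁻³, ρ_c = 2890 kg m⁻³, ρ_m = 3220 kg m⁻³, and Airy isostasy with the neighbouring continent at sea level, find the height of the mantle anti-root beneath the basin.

21 km

Isostatic balance requires: replacing crust with seawater at the top is compensated by replacing crust with mantle at the base: d (ρ_c − ρ_w) = a (ρ_m − ρ_c).
a = d (ρ_c − ρ_w)/(ρ_m − ρ_c) = 3.71 km × 1870/330 = 21 km.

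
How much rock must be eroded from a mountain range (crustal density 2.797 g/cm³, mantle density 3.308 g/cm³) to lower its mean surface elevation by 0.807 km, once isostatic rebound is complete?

Net drop Δ = e − u = e − e ρ_c/ρ_m = e (ρ_m − ρ_c)/ρ_m.
e = Δ ρ_m/(ρ_m − ρ_c) = 0.807 km × 3.308/0.511 = 5.22 km.

5.22 km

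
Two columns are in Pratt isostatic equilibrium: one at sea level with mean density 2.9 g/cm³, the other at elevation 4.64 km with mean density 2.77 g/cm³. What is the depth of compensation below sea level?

98.9 km

ρ_ref D = ρ (D + h) → D (ρ_ref − ρ) = ρ h.
D = ρ h/(ρ_ref − ρ) = 2.77 × 4.64 km/(2.9 − 2.77) = 98.9 km.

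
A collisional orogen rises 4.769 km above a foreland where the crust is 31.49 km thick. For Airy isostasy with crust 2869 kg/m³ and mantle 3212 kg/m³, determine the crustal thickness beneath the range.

76.1 km

Root depth r = h ρ_c / (ρ_m − ρ_c) = 4.769 km × 2869 / 343 = 39.89 km.
Total thickness = T + h + r = 31.49 km + 4.769 km + 39.89 km = 76.1 km.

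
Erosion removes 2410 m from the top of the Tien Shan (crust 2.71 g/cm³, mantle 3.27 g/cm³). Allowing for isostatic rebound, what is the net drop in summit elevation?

413 m

Rebound u = e ρ_c/ρ_m = 2410 m × 2.71/3.27 = 1997 m.
Net surface drop = e − u = 2410 m − 1997 m = e (ρ_m − ρ_c)/ρ_m = 413 m.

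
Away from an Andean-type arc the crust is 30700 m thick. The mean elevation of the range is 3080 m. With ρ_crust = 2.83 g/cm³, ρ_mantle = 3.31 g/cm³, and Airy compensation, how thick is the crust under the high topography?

Root depth r = h ρ_c / (ρ_m − ρ_c) = 3080 m × 2.83 / 0.48 = 18160 m.
Total thickness = T + h + r = 30700 m + 3080 m + 18160 m = 51900 m.

51900 m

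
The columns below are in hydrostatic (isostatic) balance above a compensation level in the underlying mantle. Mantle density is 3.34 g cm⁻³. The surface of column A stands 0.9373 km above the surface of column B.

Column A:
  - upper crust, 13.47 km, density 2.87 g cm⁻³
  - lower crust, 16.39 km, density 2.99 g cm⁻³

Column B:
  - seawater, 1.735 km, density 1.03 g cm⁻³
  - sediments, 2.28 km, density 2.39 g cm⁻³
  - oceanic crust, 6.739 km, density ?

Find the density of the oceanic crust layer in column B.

2.93 g cm⁻³

Take the compensation level at the base of the deeper column (depth z_c below the surface of column A) and equate Σ ρ_i t_i down to z_c; mantle fills any gap and the z_c terms cancel.
Column A: 13.47×2.87 + 16.39×2.99 + (z_c − 29.86)×3.34
Column B: 0.9373×0 + 1.735×1.03 + 2.28×2.39 + 6.739×ρ + (z_c − 0.9373 − 10.754)×3.34
The z_c×3.34 term appears on both sides and cancels. Collect the known terms of each column as K = Σ(ρt)_known − 3.34 × (depth of known layers): K_A = 87.665 − 3.34×29.86 = −12.0674; K_B = 7.23625 − 3.34×(0.9373 + 10.754) = −31.812692.
Balance: K_A = K_B + 6.739×ρ, so ρ = (K_A − K_B)/6.739 = 19.7453/6.739 = 2.93 g cm⁻³.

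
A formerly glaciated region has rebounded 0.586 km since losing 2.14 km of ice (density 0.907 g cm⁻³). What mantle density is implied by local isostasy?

3.31 g cm⁻³

ρ_m = ρ_ice t / u = 0.907 × 2.14 km/0.586 km = 3.31 g cm⁻³.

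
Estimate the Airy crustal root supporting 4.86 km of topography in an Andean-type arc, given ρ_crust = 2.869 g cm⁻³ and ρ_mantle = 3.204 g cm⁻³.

Isostatic balance requires: the weight of the topography is balanced by the buoyancy of the root, ρ_c h = (ρ_m − ρ_c) r.
r = h · ρ_c / (ρ_m − ρ_c) = 4.86 km × 2.869 / (3.204 − 2.869) = 41.6 km.

41.6 km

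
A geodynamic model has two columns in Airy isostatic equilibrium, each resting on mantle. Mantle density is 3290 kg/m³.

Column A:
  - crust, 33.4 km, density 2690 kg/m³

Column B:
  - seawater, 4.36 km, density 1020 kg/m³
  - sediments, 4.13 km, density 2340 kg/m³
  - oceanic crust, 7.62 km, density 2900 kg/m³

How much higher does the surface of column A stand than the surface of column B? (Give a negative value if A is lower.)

0.987 km

For any compensation level in the mantle, the mantle terms cancel and isostasy reduces to e = (Σt_A − Σt_B) − (Σ(ρt)_A − Σ(ρt)_B) / ρ_m.
Σt_A = 33.4 km; Σt_B = 16.11 km; Σ(ρt)_A = 89846; Σ(ρt)_B = 36209.4 (in km·kg/m³).
e = (33.4 − 16.11) − (89846 − 36209.4) / 3290 = 0.987 km.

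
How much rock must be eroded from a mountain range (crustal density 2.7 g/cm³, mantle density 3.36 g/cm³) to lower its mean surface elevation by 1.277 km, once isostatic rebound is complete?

6.5 km

Net drop Δ = e − u = e − e ρ_c/ρ_m = e (ρ_m − ρ_c)/ρ_m.
e = Δ ρ_m/(ρ_m − ρ_c) = 1.277 km × 3.36/0.66 = 6.5 km.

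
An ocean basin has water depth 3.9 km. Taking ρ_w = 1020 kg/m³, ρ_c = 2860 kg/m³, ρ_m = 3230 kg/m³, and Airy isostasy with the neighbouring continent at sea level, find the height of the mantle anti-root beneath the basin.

In Airy isostatic equilibrium: replacing crust with seawater at the top is compensated by replacing crust with mantle at the base: d (ρ_c − ρ_w) = a (ρ_m − ρ_c).
a = d (ρ_c − ρ_w)/(ρ_m − ρ_c) = 3.9 km × 1840/370 = 19.4 km.

19.4 km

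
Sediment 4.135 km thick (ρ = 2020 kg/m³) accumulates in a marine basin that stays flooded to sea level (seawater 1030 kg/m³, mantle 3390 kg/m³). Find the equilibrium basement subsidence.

1.73 km

Submarine loading: the sediment displaces seawater, and the subsidence is in turn flooded, so s (ρ_m − ρ_w) = t (ρ_sed − ρ_w).
s = 4.135 km × (2020 − 1030) / (3390 − 1030) = 1.73 km.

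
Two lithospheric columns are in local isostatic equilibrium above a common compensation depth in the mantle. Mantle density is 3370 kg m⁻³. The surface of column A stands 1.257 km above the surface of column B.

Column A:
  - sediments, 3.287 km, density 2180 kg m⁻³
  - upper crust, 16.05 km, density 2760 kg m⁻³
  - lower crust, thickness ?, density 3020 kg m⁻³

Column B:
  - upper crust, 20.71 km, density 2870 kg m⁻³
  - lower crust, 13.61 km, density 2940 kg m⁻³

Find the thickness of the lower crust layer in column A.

19.3 km

Take the compensation level at the base of the deeper column (depth z_c below the surface of column A) and equate Σ ρ_i t_i down to z_c; mantle fills any gap and the z_c terms cancel.
Column A: 3.287×2180 + 16.05×2760 + x×3020 + (z_c − 19.337 − x)×3370
Column B: 1.257×0 + 20.71×2870 + 13.61×2940 + (z_c − 1.257 − 34.32)×3370
The z_c×3370 term appears on both sides and cancels. Collect the known terms of each column as K = Σ(ρt)_known − 3370 × (depth of known layers): K_A = 51463.66 − 3370×19.337 = −13702.03; K_B = 99451.1 − 3370×(1.257 + 34.32) = −20443.39.
Balance: K_A − x×(3370 − 3020) = K_B, so x = (K_A − K_B)/(3370 − 3020) = 6741.36/350 = 19.3 km.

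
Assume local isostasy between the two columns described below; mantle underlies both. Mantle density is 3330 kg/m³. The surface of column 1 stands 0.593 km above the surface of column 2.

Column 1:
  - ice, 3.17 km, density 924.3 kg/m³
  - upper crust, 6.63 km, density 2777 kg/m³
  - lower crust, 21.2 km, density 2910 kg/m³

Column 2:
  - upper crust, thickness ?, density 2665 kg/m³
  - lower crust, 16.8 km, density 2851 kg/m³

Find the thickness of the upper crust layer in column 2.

15.3 km

Take the compensation level at the base of the deeper column (depth z_c below the surface of column 1) and equate Σ ρ_i t_i down to z_c; mantle fills any gap and the z_c terms cancel.
Column 1: 3.17×924.3 + 6.63×2777 + 21.2×2910 + (z_c − 31)×3330
Column 2: 0.593×0 + x×2665 + 16.8×2851 + (z_c − 0.593 − 16.8 − x)×3330
The z_c×3330 term appears on both sides and cancels. Collect the known terms of each column as K = Σ(ρt)_known − 3330 × (depth of known layers): K_1 = 83033.541 − 3330×31 = −20196.459; K_2 = 47896.8 − 3330×(0.593 + 16.8) = −10021.89.
Balance: K_1 = K_2 − x×(3330 − 2665), so x = (K_2 − K_1)/(3330 − 2665) = 10174.6/665 = 15.3 km.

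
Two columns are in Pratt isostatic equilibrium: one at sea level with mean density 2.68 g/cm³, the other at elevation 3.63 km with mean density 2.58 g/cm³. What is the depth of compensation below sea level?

93.7 km

ρ_ref D = ρ (D + h) → D (ρ_ref − ρ) = ρ h.
D = ρ h/(ρ_ref − ρ) = 2.58 × 3.63 km/(2.68 − 2.58) = 93.7 km.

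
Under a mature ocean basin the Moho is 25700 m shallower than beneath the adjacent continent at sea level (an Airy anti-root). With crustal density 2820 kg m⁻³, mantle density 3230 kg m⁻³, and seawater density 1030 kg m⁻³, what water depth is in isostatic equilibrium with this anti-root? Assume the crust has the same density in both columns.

Replacing a thickness d of crust by seawater at the top must be balanced by replacing crust with mantle at the base: d (ρ_c − ρ_w) = a (ρ_m − ρ_c).
d = a (ρ_m − ρ_c)/(ρ_c − ρ_w) = 25700 m × 410/1790 = 5890 m.

5890 m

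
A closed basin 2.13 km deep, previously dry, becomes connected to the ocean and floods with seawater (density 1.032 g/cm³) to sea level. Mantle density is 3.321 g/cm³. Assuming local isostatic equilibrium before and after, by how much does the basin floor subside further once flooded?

0.96 km

After flooding the water column is d + s deep. Its weight must equal the weight of mantle displaced by the extra subsidence s: (d + s) ρ_w = s ρ_m.
s = d ρ_w / (ρ_m − ρ_w) = 2.13 km × 1.032/(3.321 − 1.032) = 0.96 km.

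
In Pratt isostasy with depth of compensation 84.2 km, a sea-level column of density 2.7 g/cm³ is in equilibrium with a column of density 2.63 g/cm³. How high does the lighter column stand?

2.24 km

ρ_ref D = ρ (D + h) → h = D (ρ_ref − ρ)/ρ.
h = 84.2 km × (2.7 − 2.63)/2.63 = 2.24 km.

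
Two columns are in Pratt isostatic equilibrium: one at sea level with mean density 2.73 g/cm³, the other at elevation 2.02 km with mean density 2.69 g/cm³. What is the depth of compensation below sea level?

136 km

ρ_ref D = ρ (D + h) → D (ρ_ref − ρ) = ρ h.
D = ρ h/(ρ_ref − ρ) = 2.69 × 2.02 km/(2.73 − 2.69) = 136 km.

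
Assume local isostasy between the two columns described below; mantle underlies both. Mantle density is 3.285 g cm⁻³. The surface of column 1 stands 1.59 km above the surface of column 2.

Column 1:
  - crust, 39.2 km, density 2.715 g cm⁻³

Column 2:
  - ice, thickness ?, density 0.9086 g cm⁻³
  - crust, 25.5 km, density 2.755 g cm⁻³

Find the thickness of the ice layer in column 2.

1.52 km

Take the compensation level at the base of the deeper column (depth z_c below the surface of column 1) and equate Σ ρ_i t_i down to z_c; mantle fills any gap and the z_c terms cancel.
Column 1: 39.2×2.715 + (z_c − 39.2)×3.285
Column 2: 1.59×0 + x×0.9086 + 25.5×2.755 + (z_c − 1.59 − 25.5 − x)×3.285
The z_c×3.285 term appears on both sides and cancels. Collect the known terms of each column as K = Σ(ρt)_known − 3.285 × (depth of known layers): K_1 = 106.428 − 3.285×39.2 = −22.344; K_2 = 70.2525 − 3.285×(1.59 + 25.5) = −18.73815.
Balance: K_1 = K_2 − x×(3.285 − 0.9086), so x = (K_2 − K_1)/(3.285 − 0.9086) = 3.60585/2.3764 = 1.52 km.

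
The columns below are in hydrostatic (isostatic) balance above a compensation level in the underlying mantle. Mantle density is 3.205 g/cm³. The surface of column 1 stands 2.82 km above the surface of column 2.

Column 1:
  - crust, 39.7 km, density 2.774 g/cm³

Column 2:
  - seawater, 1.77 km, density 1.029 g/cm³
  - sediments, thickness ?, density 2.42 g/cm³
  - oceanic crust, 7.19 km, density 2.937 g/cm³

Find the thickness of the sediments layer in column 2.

2.92 km

Take the compensation level at the base of the deeper column (depth z_c below the surface of column 1) and equate Σ ρ_i t_i down to z_c; mantle fills any gap and the z_c terms cancel.
Column 1: 39.7×2.774 + (z_c − 39.7)×3.205
Column 2: 2.82×0 + 1.77×1.029 + x×2.42 + 7.19×2.937 + (z_c − 2.82 − 8.96 − x)×3.205
The z_c×3.205 term appears on both sides and cancels. Collect the known terms of each column as K = Σ(ρt)_known − 3.205 × (depth of known layers): K_1 = 110.1278 − 3.205×39.7 = −17.1107; K_2 = 22.93836 − 3.205×(2.82 + 8.96) = −14.81654.
Balance: K_1 = K_2 − x×(3.205 − 2.42), so x = (K_2 − K_1)/(3.205 − 2.42) = 2.29416/0.785 = 2.92 km.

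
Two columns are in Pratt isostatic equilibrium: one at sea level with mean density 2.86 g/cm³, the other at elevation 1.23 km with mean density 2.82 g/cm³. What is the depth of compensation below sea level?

ρ_ref D = ρ (D + h) → D (ρ_ref − ρ) = ρ h.
D = ρ h/(ρ_ref − ρ) = 2.82 × 1.23 km/(2.86 − 2.82) = 86.7 km.

86.7 km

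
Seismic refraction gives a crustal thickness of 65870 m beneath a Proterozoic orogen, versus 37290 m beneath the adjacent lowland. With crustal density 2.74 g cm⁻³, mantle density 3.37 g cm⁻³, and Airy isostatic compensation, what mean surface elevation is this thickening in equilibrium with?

Excess crust Δ = 65870 m − 37290 m = 28580 m, split between elevation h and root r with h + r = Δ.
Airy balance ρ_c h = (ρ_m − ρ_c) r gives r = h ρ_c/(ρ_m − ρ_c), so h (1 + ρ_c/(ρ_m − ρ_c)) = Δ, i.e. h = Δ (ρ_m − ρ_c)/ρ_m.
h = 28580 m × 0.63/3.37 = 5340 m.

5340 m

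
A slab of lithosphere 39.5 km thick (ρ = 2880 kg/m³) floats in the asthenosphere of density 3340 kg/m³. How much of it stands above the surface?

5.44 km

Floating equilibrium: submerged depth d = t ρ_obj/ρ_fluid = 39.5 km × 2880/3340 = 34.06 km.
Freeboard = t − d = 39.5 km − 34.06 km = 5.44 km.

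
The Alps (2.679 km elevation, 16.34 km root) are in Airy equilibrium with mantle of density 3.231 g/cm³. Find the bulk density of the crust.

ρ_c h = (ρ_m − ρ_c) r → ρ_c (h + r) = ρ_m r → ρ_c = ρ_m r / (h + r).
ρ_c = 3.231 × 16.34 km / (2.679 km + 16.34 km) = 2.78 g/cm³.

2.78 g/cm³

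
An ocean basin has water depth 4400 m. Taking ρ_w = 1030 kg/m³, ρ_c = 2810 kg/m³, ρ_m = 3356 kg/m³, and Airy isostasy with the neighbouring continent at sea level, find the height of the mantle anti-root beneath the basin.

Equating mass per unit area of the two columns: replacing crust with seawater at the top is compensated by replacing crust with mantle at the base: d (ρ_c − ρ_w) = a (ρ_m − ρ_c).
a = d (ρ_c − ρ_w)/(ρ_m − ρ_c) = 4400 m × 1780/546 = 14300 m.

14300 m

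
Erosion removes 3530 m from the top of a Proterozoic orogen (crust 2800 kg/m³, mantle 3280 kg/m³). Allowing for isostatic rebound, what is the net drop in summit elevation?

Rebound u = e ρ_c/ρ_m = 3530 m × 2800/3280 = 3013 m.
Net surface drop = e − u = 3530 m − 3013 m = e (ρ_m − ρ_c)/ρ_m = 517 m.

517 m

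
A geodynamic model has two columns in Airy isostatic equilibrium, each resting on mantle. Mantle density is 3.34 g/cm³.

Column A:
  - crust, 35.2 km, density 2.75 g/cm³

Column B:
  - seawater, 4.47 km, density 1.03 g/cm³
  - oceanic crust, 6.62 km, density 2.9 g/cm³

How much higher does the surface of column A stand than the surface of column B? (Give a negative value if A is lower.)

For any compensation level in the mantle, the mantle terms cancel and isostasy reduces to e = (Σt_A − Σt_B) − (Σ(ρt)_A − Σ(ρt)_B) / ρ_m.
Σt_A = 35.2 km; Σt_B = 11.09 km; Σ(ρt)_A = 96.8; Σ(ρt)_B = 23.8021 (in km·g/cm³).
e = (35.2 − 11.09) − (96.8 − 23.8021) / 3.34 = 2.25 km.

2.25 km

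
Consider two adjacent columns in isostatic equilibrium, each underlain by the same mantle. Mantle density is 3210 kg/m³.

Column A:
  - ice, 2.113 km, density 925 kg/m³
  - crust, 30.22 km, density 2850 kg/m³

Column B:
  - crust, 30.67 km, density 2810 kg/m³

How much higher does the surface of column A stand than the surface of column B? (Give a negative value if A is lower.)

1.07 km

For any compensation level in the mantle, the mantle terms cancel and isostasy reduces to e = (Σt_A − Σt_B) − (Σ(ρt)_A − Σ(ρt)_B) / ρ_m.
Σt_A = 32.333 km; Σt_B = 30.67 km; Σ(ρt)_A = 88081.525; Σ(ρt)_B = 86182.7 (in km·kg/m³).
e = (32.333 − 30.67) − (88081.525 − 86182.7) / 3210 = 1.07 km.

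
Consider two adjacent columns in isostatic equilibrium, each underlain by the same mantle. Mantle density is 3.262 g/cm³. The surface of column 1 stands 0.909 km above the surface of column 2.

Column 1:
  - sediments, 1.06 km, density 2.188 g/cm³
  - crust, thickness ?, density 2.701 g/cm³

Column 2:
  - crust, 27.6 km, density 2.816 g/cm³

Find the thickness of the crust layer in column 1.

25.2 km

Take the compensation level at the base of the deeper column (depth z_c below the surface of column 1) and equate Σ ρ_i t_i down to z_c; mantle fills any gap and the z_c terms cancel.
Column 1: 1.06×2.188 + x×2.701 + (z_c − 1.06 − x)×3.262
Column 2: 0.909×0 + 27.6×2.816 + (z_c − 0.909 − 27.6)×3.262
The z_c×3.262 term appears on both sides and cancels. Collect the known terms of each column as K = Σ(ρt)_known − 3.262 × (depth of known layers): K_1 = 2.31928 − 3.262×1.06 = −1.13844; K_2 = 77.7216 − 3.262×(0.909 + 27.6) = −15.274758.
Balance: K_1 − x×(3.262 − 2.701) = K_2, so x = (K_1 − K_2)/(3.262 − 2.701) = 14.1363/0.561 = 25.2 km.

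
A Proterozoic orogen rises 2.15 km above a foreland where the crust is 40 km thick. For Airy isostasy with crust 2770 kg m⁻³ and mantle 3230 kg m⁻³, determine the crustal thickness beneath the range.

Root depth r = h ρ_c / (ρ_m − ρ_c) = 2.15 km × 2770 / 460 = 12.95 km.
Total thickness = T + h + r = 40 km + 2.15 km + 12.95 km = 55.1 km.

55.1 km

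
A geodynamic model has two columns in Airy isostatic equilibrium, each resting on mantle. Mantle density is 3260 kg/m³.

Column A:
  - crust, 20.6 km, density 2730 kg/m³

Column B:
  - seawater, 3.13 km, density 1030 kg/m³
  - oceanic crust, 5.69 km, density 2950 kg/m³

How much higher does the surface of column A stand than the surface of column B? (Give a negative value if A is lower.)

For any compensation level in the mantle, the mantle terms cancel and isostasy reduces to e = (Σt_A − Σt_B) − (Σ(ρt)_A − Σ(ρt)_B) / ρ_m.
Σt_A = 20.6 km; Σt_B = 8.82 km; Σ(ρt)_A = 56238; Σ(ρt)_B = 20009.4 (in km·kg/m³).
e = (20.6 − 8.82) − (56238 − 20009.4) / 3260 = 0.667 km.

0.667 km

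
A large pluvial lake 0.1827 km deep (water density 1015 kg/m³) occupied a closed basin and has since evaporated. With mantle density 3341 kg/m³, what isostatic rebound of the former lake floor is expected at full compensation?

0.0555 km

u = d ρ_w/ρ_m = 0.1827 km × 1015/3341 = 0.0555 km.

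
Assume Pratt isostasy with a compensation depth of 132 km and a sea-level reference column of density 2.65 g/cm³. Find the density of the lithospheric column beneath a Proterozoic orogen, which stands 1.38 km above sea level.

Pratt balance: ρ_ref D = ρ (D + h).
ρ = ρ_ref D/(D + h) = 2.65 × 132 km/(132 km + 1.38 km) = 2.62 g/cm³.

2.62 g/cm³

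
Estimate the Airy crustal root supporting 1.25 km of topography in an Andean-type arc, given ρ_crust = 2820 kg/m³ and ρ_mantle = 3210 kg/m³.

9.04 km

In Airy isostatic equilibrium: the weight of the topography is balanced by the buoyancy of the root, ρ_c h = (ρ_m − ρ_c) r.
r = h · ρ_c / (ρ_m − ρ_c) = 1.25 km × 2820 / (3210 − 2820) = 9.04 km.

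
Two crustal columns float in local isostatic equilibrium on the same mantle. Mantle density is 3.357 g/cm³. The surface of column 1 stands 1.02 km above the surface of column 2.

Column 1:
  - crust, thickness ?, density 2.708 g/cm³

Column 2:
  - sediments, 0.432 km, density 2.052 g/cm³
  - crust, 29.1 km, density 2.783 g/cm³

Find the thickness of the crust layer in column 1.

31.9 km

Take the compensation level at the base of the deeper column (depth z_c below the surface of column 1) and equate Σ ρ_i t_i down to z_c; mantle fills any gap and the z_c terms cancel.
Column 1: x×2.708 + (z_c − 0 − x)×3.357
Column 2: 1.02×0 + 0.432×2.052 + 29.1×2.783 + (z_c − 1.02 − 29.532)×3.357
The z_c×3.357 term appears on both sides and cancels. Collect the known terms of each column as K = Σ(ρt)_known − 3.357 × (depth of known layers): K_1 = 0 − 3.357×0 = 0; K_2 = 81.871764 − 3.357×(1.02 + 29.532) = −20.6913.
Balance: K_1 − x×(3.357 − 2.708) = K_2, so x = (K_1 − K_2)/(3.357 − 2.708) = 20.6913/0.649 = 31.9 km.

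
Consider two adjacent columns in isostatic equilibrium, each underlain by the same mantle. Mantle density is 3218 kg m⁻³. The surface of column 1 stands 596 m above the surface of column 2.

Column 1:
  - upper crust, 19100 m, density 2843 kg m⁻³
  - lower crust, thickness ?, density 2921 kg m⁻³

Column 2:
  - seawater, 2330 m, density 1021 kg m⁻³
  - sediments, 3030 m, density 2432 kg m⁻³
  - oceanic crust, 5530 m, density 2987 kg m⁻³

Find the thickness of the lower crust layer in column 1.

Take the compensation level at the base of the deeper column (depth z_c below the surface of column 1) and equate Σ ρ_i t_i down to z_c; mantle fills any gap and the z_c terms cancel.
Column 1: 19100×2843 + x×2921 + (z_c − 19100 − x)×3218
Column 2: 596×0 + 2330×1021 + 3030×2432 + 5530×2987 + (z_c − 596 − 10890)×3218
The z_c×3218 term appears on both sides and cancels. Collect the known terms of each column as K = Σ(ρt)_known − 3218 × (depth of known layers): K_1 = 54301300 − 3218×19100 = −7162500; K_2 = 26266000 − 3218×(596 + 10890) = −10695948.
Balance: K_1 − x×(3218 − 2921) = K_2, so x = (K_1 − K_2)/(3218 − 2921) = 3533450/297 = 11900 m.

11900 m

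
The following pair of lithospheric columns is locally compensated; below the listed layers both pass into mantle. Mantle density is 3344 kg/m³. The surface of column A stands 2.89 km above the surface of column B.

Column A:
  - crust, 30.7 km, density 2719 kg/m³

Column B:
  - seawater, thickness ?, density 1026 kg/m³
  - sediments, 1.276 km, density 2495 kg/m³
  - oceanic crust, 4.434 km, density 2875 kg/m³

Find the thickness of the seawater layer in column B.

Take the compensation level at the base of the deeper column (depth z_c below the surface of column A) and equate Σ ρ_i t_i down to z_c; mantle fills any gap and the z_c terms cancel.
Column A: 30.7×2719 + (z_c − 30.7)×3344
Column B: 2.89×0 + x×1026 + 1.276×2495 + 4.434×2875 + (z_c − 2.89 − 5.71 − x)×3344
The z_c×3344 term appears on both sides and cancels. Collect the known terms of each column as K = Σ(ρt)_known − 3344 × (depth of known layers): K_A = 83473.3 − 3344×30.7 = −19187.5; K_B = 15931.37 − 3344×(2.89 + 5.71) = −12827.03.
Balance: K_A = K_B − x×(3344 − 1026), so x = (K_B − K_A)/(3344 − 1026) = 6360.47/2318 = 2.74 km.

2.74 km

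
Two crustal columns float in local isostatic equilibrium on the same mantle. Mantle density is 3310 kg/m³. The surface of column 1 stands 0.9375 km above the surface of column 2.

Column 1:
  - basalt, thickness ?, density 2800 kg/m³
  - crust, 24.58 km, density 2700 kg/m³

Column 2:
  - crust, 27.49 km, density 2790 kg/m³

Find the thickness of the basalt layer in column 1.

Take the compensation level at the base of the deeper column (depth z_c below the surface of column 1) and equate Σ ρ_i t_i down to z_c; mantle fills any gap and the z_c terms cancel.
Column 1: x×2800 + 24.58×2700 + (z_c − 24.58 − x)×3310
Column 2: 0.9375×0 + 27.49×2790 + (z_c − 0.9375 − 27.49)×3310
The z_c×3310 term appears on both sides and cancels. Collect the known terms of each column as K = Σ(ρt)_known − 3310 × (depth of known layers): K_1 = 66366 − 3310×24.58 = −14993.8; K_2 = 76697.1 − 3310×(0.9375 + 27.49) = −17397.925.
Balance: K_1 − x×(3310 − 2800) = K_2, so x = (K_1 − K_2)/(3310 − 2800) = 2404.12/510 = 4.71 km.

4.71 km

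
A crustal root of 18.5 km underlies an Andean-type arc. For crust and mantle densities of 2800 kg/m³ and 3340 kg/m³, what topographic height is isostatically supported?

3.57 km

Balancing pressure at the compensation depth: ρ_c h = (ρ_m − ρ_c) r.
h = r (ρ_m − ρ_c) / ρ_c = 18.5 km × (3340 − 2800) / 2800 = 3.57 km.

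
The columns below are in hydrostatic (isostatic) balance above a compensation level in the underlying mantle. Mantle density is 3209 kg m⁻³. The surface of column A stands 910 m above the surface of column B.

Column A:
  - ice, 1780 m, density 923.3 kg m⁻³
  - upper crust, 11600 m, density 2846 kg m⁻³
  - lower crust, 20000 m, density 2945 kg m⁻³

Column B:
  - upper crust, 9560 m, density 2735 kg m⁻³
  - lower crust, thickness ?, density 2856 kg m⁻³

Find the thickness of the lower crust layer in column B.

Take the compensation level at the base of the deeper column (depth z_c below the surface of column A) and equate Σ ρ_i t_i down to z_c; mantle fills any gap and the z_c terms cancel.
Column A: 1780×923.3 + 11600×2846 + 20000×2945 + (z_c − 33380)×3209
Column B: 910×0 + 9560×2735 + x×2856 + (z_c − 910 − 9560 − x)×3209
The z_c×3209 term appears on both sides and cancels. Collect the known terms of each column as K = Σ(ρt)_known − 3209 × (depth of known layers): K_A = 93557074 − 3209×33380 = −13559346; K_B = 26146600 − 3209×(910 + 9560) = −7451630.
Balance: K_A = K_B − x×(3209 − 2856), so x = (K_B − K_A)/(3209 − 2856) = 6107720/353 = 17300 m.

17300 m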